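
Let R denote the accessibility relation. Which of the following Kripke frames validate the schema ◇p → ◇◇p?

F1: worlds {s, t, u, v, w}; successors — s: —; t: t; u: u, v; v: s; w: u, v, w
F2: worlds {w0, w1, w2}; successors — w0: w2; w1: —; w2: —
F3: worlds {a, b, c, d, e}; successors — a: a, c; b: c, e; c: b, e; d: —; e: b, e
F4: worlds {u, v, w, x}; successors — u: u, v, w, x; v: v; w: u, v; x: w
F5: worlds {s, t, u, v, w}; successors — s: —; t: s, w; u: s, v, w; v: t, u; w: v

Frame correspondent (Sahlqvist): ∀x ∀y (xRy → ∃w (y = w ∧ xR²w)) — i.e. a generalized confluence (Geach) condition.
F1: fails — vRs but no w* with s=w* and vR²w*.
F2: fails — w0Rw2 but no w with w2=w and w0R²w.
F3: fails — bRc but no w with c=w and bR²w.
F4: fails — xRw but no t with w=t and xR²t.
F5: fails — tRs but no w* with s=w* and tR²w*.
Valid on no frame.

none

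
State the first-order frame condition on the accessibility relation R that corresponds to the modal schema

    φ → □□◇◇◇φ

This is a Sahlqvist (Geach-type) schema ◇^0□^0φ → □^2◇^3φ.
Minimal-valuation argument: fix x; take any y with xR^0y and any z with xR^2z. Set V(φ) to the set of worlds R-reachable from y in exactly 0 steps. Then □^0φ holds at y, so the antecedent holds at x; validity forces ◇^3φ at z, giving a w with zR^3w and yR^0w.
First-order correspondent: ∀x ∀z (xR²z → ∃w (x = w ∧ zR³w)).

∀x ∀z (xR²z → ∃w (x = w ∧ zR³w))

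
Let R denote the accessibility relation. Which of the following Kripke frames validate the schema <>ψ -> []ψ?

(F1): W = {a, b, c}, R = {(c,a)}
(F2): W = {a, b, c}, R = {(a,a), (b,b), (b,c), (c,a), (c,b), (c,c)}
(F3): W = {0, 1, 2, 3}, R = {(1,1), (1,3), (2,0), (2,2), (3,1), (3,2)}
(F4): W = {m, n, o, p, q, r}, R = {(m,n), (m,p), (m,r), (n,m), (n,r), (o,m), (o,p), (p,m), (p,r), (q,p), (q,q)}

(F1)

The schema corresponds to partial functionality: forall x forall y forall z (Rxy & Rxz -> y = z).
(F1): satisfies the condition.
(F2): fails — b sees both b and c.
(F3): fails — 1 sees both 1 and 3.
(F4): fails — m sees both n and p.
Valid on: (F1).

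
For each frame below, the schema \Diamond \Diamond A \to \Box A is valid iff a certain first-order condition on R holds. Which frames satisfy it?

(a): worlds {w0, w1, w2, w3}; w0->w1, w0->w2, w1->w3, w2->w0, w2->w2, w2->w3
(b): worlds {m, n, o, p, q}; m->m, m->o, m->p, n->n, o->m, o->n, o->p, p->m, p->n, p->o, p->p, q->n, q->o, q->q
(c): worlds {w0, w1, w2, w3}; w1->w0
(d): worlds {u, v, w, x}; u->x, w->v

(c), (d)

The schema corresponds to a generalized confluence (Geach) condition: \forall x \forall y \forall z ((x R^2 y \wedge xRz) \to \exists w (y = w \wedge z = w)).
(a): fails — w0R²w0, w0Rw1 but w0 ≠ w1.
(b): fails — mR²m, mRo but m ≠ o.
(c): ✓.
(d): ✓.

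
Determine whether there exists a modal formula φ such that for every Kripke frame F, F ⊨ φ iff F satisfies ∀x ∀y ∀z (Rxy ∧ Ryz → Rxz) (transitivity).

Definable; □q → □□q defines it

The condition is transitivity. A defining modal formula is □q → □□q.
Suppose □q→□□q is valid. Take Rxy, Ryz and set V(q)={w : Rxw}. Then □q at x, so □□q at x, so □q at y, so q at z, i.e. Rxz.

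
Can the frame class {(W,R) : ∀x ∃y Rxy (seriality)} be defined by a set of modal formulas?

The condition is seriality. A defining modal formula is □q → ◇q.
Suppose □q→◇q is valid. At any x set V(q)=W. Then □q at x, so ◇q at x, so x has a successor.

Yes, by □q → ◇q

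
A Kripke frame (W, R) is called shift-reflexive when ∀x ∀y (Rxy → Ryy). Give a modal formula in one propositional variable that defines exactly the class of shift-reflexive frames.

□(□ψ → ψ)

This is shift-reflexivity; the standard corresponding axiom is T□: □(□ψ → ψ).
Suppose □(□ψ→ψ) is valid. Take Rxy and set V(ψ)={w : Ryw}. Then at y, □ψ holds; since □(□ψ→ψ) at x, □ψ→ψ at y, so ψ at y, i.e. Ryy.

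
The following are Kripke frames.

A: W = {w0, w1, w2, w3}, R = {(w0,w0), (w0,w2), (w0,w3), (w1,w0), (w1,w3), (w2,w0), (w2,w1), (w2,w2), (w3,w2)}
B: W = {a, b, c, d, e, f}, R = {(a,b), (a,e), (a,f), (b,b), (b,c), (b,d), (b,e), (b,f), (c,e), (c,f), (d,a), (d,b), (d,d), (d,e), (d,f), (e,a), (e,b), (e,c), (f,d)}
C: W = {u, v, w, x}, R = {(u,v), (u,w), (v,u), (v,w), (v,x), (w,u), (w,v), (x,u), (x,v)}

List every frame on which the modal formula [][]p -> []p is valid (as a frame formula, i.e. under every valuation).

A

The schema corresponds to density: forall x forall y (Rxy -> exists z (Rxz & Rzy)).
A: holds.
B: fails — Rce but no z with Rcz and Rze.
C: fails — Rvx but no z with Rvz and Rzx.
Valid on: A.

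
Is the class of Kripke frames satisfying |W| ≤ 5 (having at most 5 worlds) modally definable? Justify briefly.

Not definable by any modal formula

Any modally definable frame class is closed under disjoint unions.
Any modal formula valid on each of 6 disjoint one-world frames is valid on their disjoint union (validity is preserved under disjoint unions). Each one-world frame has |W|=1≤5, but the union has |W|=6.
So the class is not modally definable.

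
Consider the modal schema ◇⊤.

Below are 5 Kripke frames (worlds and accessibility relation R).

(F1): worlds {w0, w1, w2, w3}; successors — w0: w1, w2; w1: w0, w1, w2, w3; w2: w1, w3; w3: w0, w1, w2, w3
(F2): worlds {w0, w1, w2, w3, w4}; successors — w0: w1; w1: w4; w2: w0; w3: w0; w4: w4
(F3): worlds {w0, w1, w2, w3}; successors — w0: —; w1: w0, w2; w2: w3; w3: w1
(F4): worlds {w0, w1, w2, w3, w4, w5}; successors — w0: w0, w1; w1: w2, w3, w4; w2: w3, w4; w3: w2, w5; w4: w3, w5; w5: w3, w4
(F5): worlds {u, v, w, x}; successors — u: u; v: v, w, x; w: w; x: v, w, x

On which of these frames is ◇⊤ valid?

(F1), (F2), (F4), (F5)

Frame correspondent (Sahlqvist): ∀x ∃y Rxy — i.e. seriality.
(F1): ✓.
(F2): ✓.
(F3): fails — world w0 has no successor.
(F4): ✓.
(F5): ✓.
Valid on: (F1), (F2), (F4), (F5).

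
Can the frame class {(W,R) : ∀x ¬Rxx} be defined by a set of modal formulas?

Any modally definable frame class is closed under surjective bounded morphisms.
The 3-cycle (worlds 0,1,2 with 0→1→2→0) is irreflexive, and the map sending every world to a single reflexive point • is a surjective bounded morphism (forth: every edge maps to (•,•); back: every world has a successor). So any modal formula valid on the 3-cycle is also valid on the reflexive point, which is not irreflexive.
So no modal formula (or set of formulas) defines exactly the irreflexive frames.

Not definable by any modal formula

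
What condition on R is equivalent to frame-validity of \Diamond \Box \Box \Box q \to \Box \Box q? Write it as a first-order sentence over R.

\forall x \forall y \forall z ((xRy \wedge x R^2 z) \to \exists w (y R^3 w \wedge z = w))

This is a Sahlqvist (Geach-type) schema ◇^1□^3q → □^2◇^0q.
Minimal-valuation argument: fix x; take any y with xR^1y and any z with xR^2z. Set V(q) to the set of worlds R-reachable from y in exactly 3 steps. Then □^3q holds at y, so the antecedent holds at x; validity forces ◇^0q at z, giving a w with zR^0w and yR^3w.
First-order correspondent: \forall x \forall y \forall z ((xRy \wedge x R^2 z) \to \exists w (y R^3 w \wedge z = w)).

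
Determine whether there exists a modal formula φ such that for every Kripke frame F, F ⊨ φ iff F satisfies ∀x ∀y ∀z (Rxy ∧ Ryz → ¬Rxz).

Not definable by any modal formula

Any modally definable frame class is closed under surjective bounded morphisms.
The 7-cycle (worlds s,t,u,v,w,x,y with s→t→u→v→w→x→y→s) is intransitive. Mapping every world to a single reflexive point • is a surjective bounded morphism; the reflexive point is not intransitive (R••∧R•• but R••).
So no modal formula (or set of formulas) defines exactly the intransitive frames.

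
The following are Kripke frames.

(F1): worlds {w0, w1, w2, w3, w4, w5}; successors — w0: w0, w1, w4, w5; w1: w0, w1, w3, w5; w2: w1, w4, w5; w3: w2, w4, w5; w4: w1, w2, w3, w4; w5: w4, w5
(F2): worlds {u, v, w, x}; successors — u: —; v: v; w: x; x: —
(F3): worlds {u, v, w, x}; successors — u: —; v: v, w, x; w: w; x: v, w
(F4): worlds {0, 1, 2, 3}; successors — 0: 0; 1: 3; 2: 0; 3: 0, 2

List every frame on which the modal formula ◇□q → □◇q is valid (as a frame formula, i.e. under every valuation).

(F1), (F3), (F4)

The schema corresponds to convergence: ∀x ∀y ∀z (Rxy ∧ Rxz → ∃w (Ryw ∧ Rzw)).
(F1): ✓.
(F2): fails — Rwx and Rwx but x and x have no common successor.
(F3): ✓.
(F4): ✓.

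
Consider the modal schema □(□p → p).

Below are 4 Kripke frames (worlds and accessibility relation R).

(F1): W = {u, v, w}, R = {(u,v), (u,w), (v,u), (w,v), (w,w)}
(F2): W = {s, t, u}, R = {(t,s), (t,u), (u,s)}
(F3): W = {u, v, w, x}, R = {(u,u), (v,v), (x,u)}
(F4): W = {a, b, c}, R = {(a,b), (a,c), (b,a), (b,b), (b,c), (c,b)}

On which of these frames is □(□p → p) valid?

(F3)

This is the axiom for shift-reflexivity; its first-order frame correspondent is ∀x ∀y (Rxy → Ryy).
(F1): fails — Ruv but not Rvv.
(F2): fails — Rus but not Rss.
(F3): ✓.
(F4): fails — Rbc but not Rcc.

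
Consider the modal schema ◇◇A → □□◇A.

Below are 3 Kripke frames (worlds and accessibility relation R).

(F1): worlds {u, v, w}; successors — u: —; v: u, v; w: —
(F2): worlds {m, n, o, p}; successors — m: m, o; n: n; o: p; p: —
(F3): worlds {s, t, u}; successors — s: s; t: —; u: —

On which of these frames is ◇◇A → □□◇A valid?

(F3)

The schema corresponds to a generalized confluence (Geach) condition: ∀x ∀y ∀z ((xR²y ∧ xR²z) → ∃w (y = w ∧ zRw)).
(F1): fails — vR²u, vR²u but no t with u=t and uRt.
(F2): fails — mR²m, mR²o but no w with m=w and oRw.
(F3): holds.
Valid on: (F3).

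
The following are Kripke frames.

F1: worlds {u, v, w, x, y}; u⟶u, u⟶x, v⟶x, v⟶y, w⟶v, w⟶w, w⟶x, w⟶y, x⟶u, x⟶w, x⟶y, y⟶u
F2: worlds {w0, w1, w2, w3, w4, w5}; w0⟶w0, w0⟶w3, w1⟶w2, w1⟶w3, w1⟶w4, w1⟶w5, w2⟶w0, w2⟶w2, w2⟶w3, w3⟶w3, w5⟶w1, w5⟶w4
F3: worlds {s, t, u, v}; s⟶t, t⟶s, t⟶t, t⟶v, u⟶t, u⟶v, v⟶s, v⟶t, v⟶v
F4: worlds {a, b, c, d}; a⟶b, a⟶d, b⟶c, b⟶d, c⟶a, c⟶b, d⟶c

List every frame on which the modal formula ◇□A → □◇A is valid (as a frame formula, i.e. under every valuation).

F3

This is the axiom for convergence; its first-order frame correspondent is ∀x ∀y ∀z (Rxy ∧ Rxz → ∃w (Ryw ∧ Rzw)).
F1: fails — Rww and Rwy but w and y have no common successor.
F2: fails — Rw1w5 and Rw1w2 but w5 and w2 have no common successor.
F3: condition met.
F4: fails — Rbc and Rbd but c and d have no common successor.
Valid on: F3.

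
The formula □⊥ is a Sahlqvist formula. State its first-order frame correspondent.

Emptiness of R

□⊥ is valid iff no world has any successor (otherwise □⊥ fails at any world with one).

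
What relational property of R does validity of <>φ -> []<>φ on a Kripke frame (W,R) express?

the Euclidean property

Suppose ◇φ→□◇φ is valid. Take Rxy, Rxz and set V(φ)={y}. Then ◇φ at x, so □◇φ at x, so ◇φ at z, so some w with Rzw has φ; w=y, i.e. Rzy. By symmetry of the argument, Ryz.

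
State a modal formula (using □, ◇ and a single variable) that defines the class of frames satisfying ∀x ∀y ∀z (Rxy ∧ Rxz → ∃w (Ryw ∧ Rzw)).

A defining formula is ◇□r → □◇r (the .2 axiom).
Suppose ◇□r→□◇r is valid. Take Rxy, Rxz and set V(r)={w : Ryw}. Then □r at y so ◇□r at x, so □◇r at x, so ◇r at z, giving w with Rzw and Ryw.

◇□r → □◇r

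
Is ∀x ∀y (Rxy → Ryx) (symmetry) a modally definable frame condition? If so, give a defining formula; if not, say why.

Yes, by q → □◇q

Yes: it is symmetry, defined by the B schema q → □◇q.
Suppose q→□◇q is valid. Take Rxy and set V(q)={x}. Then q at x, so □◇q at x, so ◇q at y, so some z with Ryz has q; z=x, i.e. Ryx.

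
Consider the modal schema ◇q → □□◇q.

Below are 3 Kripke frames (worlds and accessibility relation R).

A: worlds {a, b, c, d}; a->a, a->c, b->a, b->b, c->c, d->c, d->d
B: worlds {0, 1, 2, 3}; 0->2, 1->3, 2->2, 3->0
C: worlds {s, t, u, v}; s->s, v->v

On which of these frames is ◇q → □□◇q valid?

C

Frame correspondent (Sahlqvist): ∀x ∀y ∀z ((xRy ∧ xR²z) → ∃w (y = w ∧ zRw)) — i.e. a generalized confluence (Geach) condition.
A: fails — aRa, aR²c but no w with a=w and cRw.
B: fails — 1R3, 1R²0 but no w with 3=w and 0Rw.
C: condition met.
Valid on: C.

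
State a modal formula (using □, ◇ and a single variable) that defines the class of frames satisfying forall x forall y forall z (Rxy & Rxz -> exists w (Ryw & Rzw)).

◇□p → □◇p

This is convergence; the standard corresponding axiom is .2: ◇□p → □◇p.
Suppose ◇□p→□◇p is valid. Take Rxy, Rxz and set V(p)={w : Ryw}. Then □p at y so ◇□p at x, so □◇p at x, so ◇p at z, giving w with Rzw and Ryw.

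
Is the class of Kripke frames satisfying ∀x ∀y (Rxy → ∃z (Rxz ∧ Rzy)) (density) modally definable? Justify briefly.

Yes — defined by □□r → □r

Yes: it is density, defined by the C4 schema □□r → □r.
Suppose □□r→□r is valid. Take Rxy and set V(r)={w : xR²w}. Then □□r at x, so □r at x, so r at y, i.e. ∃z(Rxz∧Rzy).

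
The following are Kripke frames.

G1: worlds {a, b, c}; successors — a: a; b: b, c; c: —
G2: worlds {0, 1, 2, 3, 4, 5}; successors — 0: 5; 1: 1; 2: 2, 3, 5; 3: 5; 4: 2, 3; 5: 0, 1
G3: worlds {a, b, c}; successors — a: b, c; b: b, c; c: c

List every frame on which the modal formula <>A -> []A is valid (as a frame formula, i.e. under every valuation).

The schema corresponds to partial functionality: forall x forall y forall z (Rxy & Rxz -> y = z).
G1: fails — b sees both b and c.
G2: fails — 2 sees both 2 and 3.
G3: fails — a sees both b and c.
Valid on no frame.

none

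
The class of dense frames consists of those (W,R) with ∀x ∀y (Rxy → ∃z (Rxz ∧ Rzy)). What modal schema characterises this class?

This is density; the standard corresponding axiom is C4: □□p → □p.
Suppose □□p→□p is valid. Take Rxy and set V(p)={w : xR²w}. Then □□p at x, so □p at x, so p at y, i.e. ∃z(Rxz∧Rzy).

□□p → □p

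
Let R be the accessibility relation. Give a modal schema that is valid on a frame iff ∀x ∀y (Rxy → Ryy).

A defining formula is □(□q → q) (the T□ axiom).

□(□q → q)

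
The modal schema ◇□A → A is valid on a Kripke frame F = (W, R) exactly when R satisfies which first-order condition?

This is frame-equivalent to A → □◇A (substitute ¬A for A and contrapose).
Suppose A→□◇A is valid. Take Rxy and set V(A)={x}. Then A at x, so □◇A at x, so ◇A at y, so some z with Ryz has A; z=x, i.e. Ryx.
Conversely, on a frame with symmetry the schema holds at every world under every valuation.
Frame condition: ∀x ∀y (Rxy → Ryx).

Symmetry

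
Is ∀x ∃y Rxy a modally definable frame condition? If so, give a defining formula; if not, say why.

Yes, by □r → ◇r

This is a Sahlqvist condition; the D axiom □r → ◇r defines it.
Suppose □r→◇r is valid. At any x set V(r)=W. Then □r at x, so ◇r at x, so x has a successor.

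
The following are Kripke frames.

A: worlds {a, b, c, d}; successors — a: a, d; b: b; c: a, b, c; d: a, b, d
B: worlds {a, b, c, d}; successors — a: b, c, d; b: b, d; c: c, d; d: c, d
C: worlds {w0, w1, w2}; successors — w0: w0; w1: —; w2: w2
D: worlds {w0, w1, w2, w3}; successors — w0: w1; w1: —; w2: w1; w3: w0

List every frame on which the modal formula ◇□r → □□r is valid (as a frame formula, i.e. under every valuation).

C, D

Frame correspondent (Sahlqvist): ∀x ∀y ∀z ((xRy ∧ xR²z) → ∃w (yRw ∧ z = w)) — i.e. a generalized confluence (Geach) condition.
A: fails — aRa, aR²b but no w with aRw and b=w.
B: fails — aRb, aR²c but no w with bRw and c=w.
C: condition met.
D: condition met.
Valid on: C, D.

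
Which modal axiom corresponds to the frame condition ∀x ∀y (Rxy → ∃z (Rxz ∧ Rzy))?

This is density; the standard corresponding axiom is C4: □□p → □p.
Suppose □□p→□p is valid. Take Rxy and set V(p)={w : xR²w}. Then □□p at x, so □p at x, so p at y, i.e. ∃z(Rxz∧Rzy).

□□p → □p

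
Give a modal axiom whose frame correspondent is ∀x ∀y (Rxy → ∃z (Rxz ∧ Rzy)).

□□r → □r

This is density; the standard corresponding axiom is C4: □□r → □r.
Suppose □□r→□r is valid. Take Rxy and set V(r)={w : xR²w}. Then □□r at x, so □r at x, so r at y, i.e. ∃z(Rxz∧Rzy).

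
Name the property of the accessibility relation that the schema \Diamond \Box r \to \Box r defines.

This is frame-equivalent to ◇r → □◇r (substitute ¬r for r and contrapose).
Suppose ◇r→□◇r is valid. Take Rxy, Rxz and set V(r)={y}. Then ◇r at x, so □◇r at x, so ◇r at z, so some w with Rzw has r; w=y, i.e. Rzy. By symmetry of the argument, Ryz.
The converse is a direct semantic check.
Frame condition: \forall x \forall y \forall z (Rxy \wedge Rxz \to Ryz).

the Euclidean property: \forall x \forall y \forall z (Rxy \wedge Rxz \to Ryz)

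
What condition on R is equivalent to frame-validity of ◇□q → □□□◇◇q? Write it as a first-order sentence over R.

This is a Sahlqvist (Geach-type) schema ◇^1□^1q → □^3◇^2q.
Minimal-valuation argument: fix x; take any y with xR^1y and any z with xR^3z. Set V(q) to the set of worlds R-reachable from y in exactly 1 step. Then □^1q holds at y, so the antecedent holds at x; validity forces ◇^2q at z, giving a w with zR^2w and yR^1w.
First-order correspondent: ∀x ∀y ∀z ((xRy ∧ xR³z) → ∃w (yRw ∧ zR²w)).

∀x ∀y ∀z ((xRy ∧ xR³z) → ∃w (yRw ∧ zR²w))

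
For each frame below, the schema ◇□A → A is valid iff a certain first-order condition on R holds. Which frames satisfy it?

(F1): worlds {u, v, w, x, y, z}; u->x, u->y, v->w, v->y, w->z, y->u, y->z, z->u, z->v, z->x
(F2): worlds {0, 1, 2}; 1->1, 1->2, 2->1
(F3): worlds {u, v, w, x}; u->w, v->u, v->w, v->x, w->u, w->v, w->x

(F2)

Frame correspondent (Sahlqvist): ∀x ∀y (Rxy → Ryx) — i.e. symmetry.
(F1): fails — Rzx but not Rxz.
(F2): holds.
(F3): fails — Rwx but not Rxw.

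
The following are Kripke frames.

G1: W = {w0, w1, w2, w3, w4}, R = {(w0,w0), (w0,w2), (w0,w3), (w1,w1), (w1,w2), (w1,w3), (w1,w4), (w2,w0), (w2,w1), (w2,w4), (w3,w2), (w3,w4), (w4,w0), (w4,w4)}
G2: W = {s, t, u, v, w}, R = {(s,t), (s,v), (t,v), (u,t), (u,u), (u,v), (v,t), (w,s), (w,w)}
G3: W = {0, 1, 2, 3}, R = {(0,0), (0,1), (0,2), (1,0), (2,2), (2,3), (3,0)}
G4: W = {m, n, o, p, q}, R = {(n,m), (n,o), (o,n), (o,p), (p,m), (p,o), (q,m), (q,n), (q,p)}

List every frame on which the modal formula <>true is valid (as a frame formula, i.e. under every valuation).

G1, G2, G3

Frame correspondent (Sahlqvist): forall x exists y Rxy — i.e. seriality.
G1: ✓.
G2: ✓.
G3: ✓.
G4: fails — world m has no successor.
Valid on: G1, G2, G3.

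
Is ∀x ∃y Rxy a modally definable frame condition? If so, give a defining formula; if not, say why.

Definable; □r → ◇r defines it

This is a Sahlqvist condition; the D axiom □r → ◇r defines it.
Suppose □r→◇r is valid. At any x set V(r)=W. Then □r at x, so ◇r at x, so x has a successor.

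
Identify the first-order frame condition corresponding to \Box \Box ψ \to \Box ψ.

density

This schema is the C4 axiom.
Its frame correspondent is density — \forall x \forall y (Rxy \to \exists z (Rxz \wedge Rzy)).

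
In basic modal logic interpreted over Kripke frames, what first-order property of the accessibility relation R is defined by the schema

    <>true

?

This is a form of the D axiom.
It corresponds to seriality: forall x exists y Rxy.

seriality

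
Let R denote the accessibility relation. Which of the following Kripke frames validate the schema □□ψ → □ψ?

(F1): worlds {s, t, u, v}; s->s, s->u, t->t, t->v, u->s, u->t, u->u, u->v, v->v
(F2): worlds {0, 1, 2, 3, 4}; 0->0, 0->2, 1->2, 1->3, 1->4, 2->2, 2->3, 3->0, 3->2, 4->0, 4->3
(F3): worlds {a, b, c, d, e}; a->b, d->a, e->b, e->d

(F1)

The schema corresponds to density: ∀x ∀y (Rxy → ∃z (Rxz ∧ Rzy)).
(F1): satisfies the condition.
(F2): fails — R43 but no z with R4z and Rz3.
(F3): fails — Red but no z with Rez and Rzd.
Valid on: (F1).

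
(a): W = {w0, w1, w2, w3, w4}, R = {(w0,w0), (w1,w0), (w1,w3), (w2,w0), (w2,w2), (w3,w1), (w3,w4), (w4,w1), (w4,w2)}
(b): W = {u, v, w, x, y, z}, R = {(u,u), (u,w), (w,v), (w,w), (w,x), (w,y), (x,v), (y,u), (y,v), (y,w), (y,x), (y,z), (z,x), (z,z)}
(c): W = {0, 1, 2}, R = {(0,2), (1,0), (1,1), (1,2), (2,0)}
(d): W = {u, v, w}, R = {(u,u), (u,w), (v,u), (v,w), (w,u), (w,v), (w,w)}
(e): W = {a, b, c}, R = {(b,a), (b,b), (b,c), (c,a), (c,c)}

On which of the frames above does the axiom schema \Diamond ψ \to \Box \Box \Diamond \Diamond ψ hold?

The schema corresponds to a generalized confluence (Geach) condition: \forall x \forall y \forall z ((xRy \wedge x R^2 z) \to \exists w (y = w \wedge z R^2 w)).
(a): fails — w1Rw3, w1R²w0 but no w with w3=w and w0R²w.
(b): fails — uRu, uR²v but no t with u=t and vR²t.
(c): fails — 0R2, 0R²0 but no w with 2=w and 0R²w.
(d): condition met.
(e): fails — bRa, bR²a but no w with a=w and aR²w.

(d)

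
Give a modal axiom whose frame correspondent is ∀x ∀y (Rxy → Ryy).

□(□p → p)

The condition is shift-reflexivity. The T□ schema □(□p → p) defines it.
Suppose □(□p→p) is valid. Take Rxy and set V(p)={w : Ryw}. Then at y, □p holds; since □(□p→p) at x, □p→p at y, so p at y, i.e. Ryy.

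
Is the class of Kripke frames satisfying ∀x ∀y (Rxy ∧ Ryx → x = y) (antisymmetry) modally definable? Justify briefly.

Any modally definable frame class is closed under surjective bounded morphisms.
The 6-cycle (worlds s,t,u,v,w,x with s→t→u→v→w→x→s) is antisymmetric. Sending even-indexed worlds to s and odd-indexed worlds to t is a surjective bounded morphism onto the two-world frame with s↔t, which is not antisymmetric.
Hence antisymmetry is not modally definable.

No — not modally definable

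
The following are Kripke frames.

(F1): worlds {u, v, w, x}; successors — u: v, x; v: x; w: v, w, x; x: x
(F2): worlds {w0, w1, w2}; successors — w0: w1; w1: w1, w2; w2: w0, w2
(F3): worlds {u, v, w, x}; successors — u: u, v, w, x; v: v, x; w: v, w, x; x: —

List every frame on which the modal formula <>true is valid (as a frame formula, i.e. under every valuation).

(F1), (F2)

This is the axiom for seriality; its first-order frame correspondent is forall x exists y Rxy.
(F1): satisfies the condition.
(F2): satisfies the condition.
(F3): fails — world x has no successor.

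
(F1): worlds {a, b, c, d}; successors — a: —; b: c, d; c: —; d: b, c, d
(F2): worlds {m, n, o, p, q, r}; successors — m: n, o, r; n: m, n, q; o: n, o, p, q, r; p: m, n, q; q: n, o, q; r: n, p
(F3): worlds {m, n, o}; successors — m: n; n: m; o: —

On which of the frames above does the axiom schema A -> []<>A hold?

(F3)

The schema corresponds to symmetry: forall x forall y (Rxy -> Ryx).
(F1): fails — Rbc but not Rcb.
(F2): fails — Ron but not Rno.
(F3): holds.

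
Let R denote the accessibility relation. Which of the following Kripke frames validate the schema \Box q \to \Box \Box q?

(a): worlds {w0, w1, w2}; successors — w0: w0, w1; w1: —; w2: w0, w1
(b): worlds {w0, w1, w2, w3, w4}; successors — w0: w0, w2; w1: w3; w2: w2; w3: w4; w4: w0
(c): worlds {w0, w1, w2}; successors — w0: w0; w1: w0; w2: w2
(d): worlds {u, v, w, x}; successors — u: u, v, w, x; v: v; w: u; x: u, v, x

(a), (c)

This is the axiom for transitivity; its first-order frame correspondent is \forall x \forall y \forall z (Rxy \wedge Ryz \to Rxz).
(a): condition met.
(b): fails — Rw1w3 and Rw3w4 but not Rw1w4.
(c): condition met.
(d): fails — Rwu and Ruv but not Rwv.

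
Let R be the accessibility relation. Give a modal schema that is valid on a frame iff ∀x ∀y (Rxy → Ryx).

ψ → □◇ψ

This is symmetry; the standard corresponding axiom is B: ψ → □◇ψ.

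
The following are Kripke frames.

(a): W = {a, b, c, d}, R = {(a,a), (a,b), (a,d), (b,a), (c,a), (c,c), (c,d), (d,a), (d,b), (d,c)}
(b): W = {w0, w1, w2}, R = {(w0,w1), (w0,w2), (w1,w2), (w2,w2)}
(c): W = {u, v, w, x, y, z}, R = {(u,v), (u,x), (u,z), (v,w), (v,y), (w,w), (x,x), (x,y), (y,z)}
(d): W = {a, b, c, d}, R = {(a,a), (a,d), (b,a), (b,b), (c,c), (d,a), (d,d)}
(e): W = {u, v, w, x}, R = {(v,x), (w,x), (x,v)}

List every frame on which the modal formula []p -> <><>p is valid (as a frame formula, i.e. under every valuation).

The schema corresponds to a generalized confluence (Geach) condition: forall x exists w (xRw & x R^2 w).
(a): satisfies the condition.
(b): satisfies the condition.
(c): fails — at y but no t with yRt and yR²t.
(d): satisfies the condition.
(e): fails — at u but no t with uRt and uR²t.

(a), (b), (d)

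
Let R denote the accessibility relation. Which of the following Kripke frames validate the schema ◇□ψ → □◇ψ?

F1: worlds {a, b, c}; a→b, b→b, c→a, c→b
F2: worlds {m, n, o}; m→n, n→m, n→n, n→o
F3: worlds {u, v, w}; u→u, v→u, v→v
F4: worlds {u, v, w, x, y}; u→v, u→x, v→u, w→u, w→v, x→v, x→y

F1, F3

The schema corresponds to convergence: ∀x ∀y ∀z (Rxy ∧ Rxz → ∃w (Ryw ∧ Rzw)).
F1: satisfies the condition.
F2: fails — Rnn and Rno but n and o have no common successor.
F3: satisfies the condition.
F4: fails — Ruv and Rux but v and x have no common successor.
Valid on: F1, F3.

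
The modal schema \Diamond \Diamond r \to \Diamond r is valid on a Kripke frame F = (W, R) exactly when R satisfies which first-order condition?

This is frame-equivalent to □r → □□r (substitute ¬r for r and contrapose).
Suppose □r→□□r is valid. Take Rxy, Ryz and set V(r)={w : Rxw}. Then □r at x, so □□r at x, so □r at y, so r at z, i.e. Rxz.

transitivity: \forall x \forall y \forall z (Rxy \wedge Ryz \to Rxz)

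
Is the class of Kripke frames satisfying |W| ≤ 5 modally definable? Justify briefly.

Any modally definable frame class is closed under disjoint unions.
Any modal formula valid on each of 6 disjoint one-world frames is valid on their disjoint union (validity is preserved under disjoint unions). Each one-world frame has |W|=1≤5, but the union has |W|=6.
Hence having at most 5 worlds is not modally definable.

No — not modally definable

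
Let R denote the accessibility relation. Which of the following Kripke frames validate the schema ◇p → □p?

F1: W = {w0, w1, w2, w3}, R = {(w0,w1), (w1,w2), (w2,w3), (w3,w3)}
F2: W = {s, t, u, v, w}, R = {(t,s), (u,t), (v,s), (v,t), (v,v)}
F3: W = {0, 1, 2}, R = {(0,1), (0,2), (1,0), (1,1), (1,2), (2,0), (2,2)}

F1

The schema corresponds to partial functionality: ∀x ∀y ∀z (Rxy ∧ Rxz → y = z).
F1: satisfies the condition.
F2: fails — v sees both s and t.
F3: fails — 0 sees both 1 and 2.
Valid on: F1.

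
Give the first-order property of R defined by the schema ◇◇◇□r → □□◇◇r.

This is a Sahlqvist (Geach-type) schema ◇^3□^1r → □^2◇^2r.
First-order correspondent: ∀x ∀y ∀z ((xR³y ∧ xR²z) → ∃w (yRw ∧ zR²w)).

∀x ∀y ∀z ((xR³y ∧ xR²z) → ∃w (yRw ∧ zR²w))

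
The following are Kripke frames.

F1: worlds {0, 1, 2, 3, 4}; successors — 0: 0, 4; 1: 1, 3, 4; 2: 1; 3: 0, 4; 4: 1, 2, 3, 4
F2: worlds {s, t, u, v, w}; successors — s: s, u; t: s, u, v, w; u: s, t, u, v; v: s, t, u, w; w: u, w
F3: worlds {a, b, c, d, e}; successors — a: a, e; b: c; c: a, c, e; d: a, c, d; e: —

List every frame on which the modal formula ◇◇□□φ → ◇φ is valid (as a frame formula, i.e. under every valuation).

F1, F2

The schema corresponds to a generalized confluence (Geach) condition: ∀x ∀y (xR²y → ∃w (yR²w ∧ xRw)).
F1: condition met.
F2: condition met.
F3: fails — aR²e but no w with eR²w and aRw.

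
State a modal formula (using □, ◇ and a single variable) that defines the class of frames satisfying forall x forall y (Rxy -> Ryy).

□(□r → r)

The condition is shift-reflexivity. The T□ schema □(□r → r) defines it.
Suppose □(□r→r) is valid. Take Rxy and set V(r)={w : Ryw}. Then at y, □r holds; since □(□r→r) at x, □r→r at y, so r at y, i.e. Ryy.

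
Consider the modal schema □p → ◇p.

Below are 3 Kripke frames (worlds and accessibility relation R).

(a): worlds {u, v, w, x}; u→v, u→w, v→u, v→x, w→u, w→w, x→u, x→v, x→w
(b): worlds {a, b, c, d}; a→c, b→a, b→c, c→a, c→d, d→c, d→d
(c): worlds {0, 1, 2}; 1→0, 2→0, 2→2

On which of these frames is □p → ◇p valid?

(a), (b)

Frame correspondent (Sahlqvist): ∀x ∃y Rxy — i.e. seriality.
(a): ✓.
(b): ✓.
(c): fails — world 0 has no successor.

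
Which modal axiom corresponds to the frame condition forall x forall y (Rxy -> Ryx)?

ψ → □◇ψ

This is symmetry; the standard corresponding axiom is B: ψ → □◇ψ.
Suppose ψ→□◇ψ is valid. Take Rxy and set V(ψ)={x}. Then ψ at x, so □◇ψ at x, so ◇ψ at y, so some z with Ryz has ψ; z=x, i.e. Ryx.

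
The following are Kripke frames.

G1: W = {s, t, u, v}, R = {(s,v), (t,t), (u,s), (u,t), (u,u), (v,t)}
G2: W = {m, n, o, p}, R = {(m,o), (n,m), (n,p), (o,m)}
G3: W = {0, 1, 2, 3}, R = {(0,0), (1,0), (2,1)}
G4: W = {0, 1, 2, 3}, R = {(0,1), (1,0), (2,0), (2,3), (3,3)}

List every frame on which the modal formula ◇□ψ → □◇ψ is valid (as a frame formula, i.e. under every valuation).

G3

Frame correspondent (Sahlqvist): ∀x ∀y ∀z (Rxy ∧ Rxz → ∃w (Ryw ∧ Rzw)) — i.e. convergence.
G1: fails — Rut and Rus but t and s have no common successor.
G2: fails — Rnm and Rnp but m and p have no common successor.
G3: condition met.
G4: fails — R23 and R20 but 3 and 0 have no common successor.
Valid on: G3.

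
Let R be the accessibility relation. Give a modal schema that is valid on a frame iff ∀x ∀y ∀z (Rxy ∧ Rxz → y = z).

A defining formula is ◇p → □p (the CD axiom).
Suppose ◇p→□p is valid. Take Rxy, Rxz and set V(p)={y}. Then ◇p at x, so □p at x, so p at z, i.e. z=y.

◇p → □p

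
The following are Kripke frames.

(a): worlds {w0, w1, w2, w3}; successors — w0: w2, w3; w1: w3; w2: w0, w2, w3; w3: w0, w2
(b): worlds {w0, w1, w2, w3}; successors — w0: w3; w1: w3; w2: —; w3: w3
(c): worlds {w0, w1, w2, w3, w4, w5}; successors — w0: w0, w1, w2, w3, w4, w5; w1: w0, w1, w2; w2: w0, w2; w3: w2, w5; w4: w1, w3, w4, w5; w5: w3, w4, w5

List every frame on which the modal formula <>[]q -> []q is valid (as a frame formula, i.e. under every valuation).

Frame correspondent (Sahlqvist): forall x forall y forall z (Rxy & Rxz -> Ryz) — i.e. the Euclidean property.
(a): fails — Rw0w3 and Rw0w3 but not Rw3w3.
(b): holds.
(c): fails — Rw0w1 and Rw0w3 but not Rw1w3.

(b)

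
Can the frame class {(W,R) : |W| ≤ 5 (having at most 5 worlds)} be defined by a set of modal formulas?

Not modally definable

If a class were modally definable it would be closed under disjoint unions (Goldblatt–Thomason).
Any modal formula valid on each of 6 disjoint one-world frames is valid on their disjoint union (validity is preserved under disjoint unions). Each one-world frame has |W|=1≤5, but the union has |W|=6.
Hence having at most 5 worlds is not modally definable.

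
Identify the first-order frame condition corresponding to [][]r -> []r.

Density

Suppose □□r→□r is valid. Take Rxy and set V(r)={w : xR²w}. Then □□r at x, so □r at x, so r at y, i.e. ∃z(Rxz∧Rzy).
Conversely, any frame satisfying forall x forall y (Rxy -> exists z (Rxz & Rzy)) validates the schema.
Frame condition: forall x forall y (Rxy -> exists z (Rxz & Rzy)).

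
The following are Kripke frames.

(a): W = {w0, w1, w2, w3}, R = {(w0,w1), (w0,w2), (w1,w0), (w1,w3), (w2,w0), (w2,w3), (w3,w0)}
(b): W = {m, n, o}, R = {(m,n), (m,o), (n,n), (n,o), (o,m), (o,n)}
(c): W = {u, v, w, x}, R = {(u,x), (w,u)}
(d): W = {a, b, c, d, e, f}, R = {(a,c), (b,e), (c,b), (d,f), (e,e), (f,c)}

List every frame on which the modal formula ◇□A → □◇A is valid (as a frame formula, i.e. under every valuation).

(b), (d)

This is the axiom for convergence; its first-order frame correspondent is ∀x ∀y ∀z (Rxy ∧ Rxz → ∃w (Ryw ∧ Rzw)).
(a): fails — Rw1w0 and Rw1w3 but w0 and w3 have no common successor.
(b): ✓.
(c): fails — Rux and Rux but x and x have no common successor.
(d): ✓.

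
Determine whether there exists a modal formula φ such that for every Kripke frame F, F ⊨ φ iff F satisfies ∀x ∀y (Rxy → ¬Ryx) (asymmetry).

Not definable by any modal formula

Any modally definable frame class is closed under surjective bounded morphisms.
The 4-cycle (worlds 0,1,2,3 with 0→1→2→3→0) is asymmetric. Mapping every world to a single reflexive point • is a surjective bounded morphism, and the reflexive point is not asymmetric (R•• but asymmetry requires ¬R••).
Hence asymmetry is not modally definable.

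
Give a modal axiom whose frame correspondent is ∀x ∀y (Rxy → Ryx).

r → □◇r

This is symmetry; the standard corresponding axiom is B: r → □◇r.
Suppose r→□◇r is valid. Take Rxy and set V(r)={x}. Then r at x, so □◇r at x, so ◇r at y, so some z with Ryz has r; z=x, i.e. Ryx.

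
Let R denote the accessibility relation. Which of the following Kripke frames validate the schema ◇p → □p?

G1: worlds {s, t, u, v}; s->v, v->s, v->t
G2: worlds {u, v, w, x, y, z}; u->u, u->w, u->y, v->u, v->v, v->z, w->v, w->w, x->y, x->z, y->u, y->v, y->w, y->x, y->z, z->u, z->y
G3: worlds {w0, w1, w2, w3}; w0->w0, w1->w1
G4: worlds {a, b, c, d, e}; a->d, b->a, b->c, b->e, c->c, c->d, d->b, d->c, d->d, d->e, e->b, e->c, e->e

G3

Frame correspondent (Sahlqvist): ∀x ∀y ∀z (Rxy ∧ Rxz → y = z) — i.e. partial functionality.
G1: fails — v sees both s and t.
G2: fails — u sees both u and w.
G3: satisfies the condition.
G4: fails — b sees both a and c.
Valid on: G3.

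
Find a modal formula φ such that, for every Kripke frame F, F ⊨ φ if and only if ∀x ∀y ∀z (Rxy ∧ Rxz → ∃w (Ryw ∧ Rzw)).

◇□r → □◇r

A defining formula is ◇□r → □◇r (the .2 axiom).
Suppose ◇□r→□◇r is valid. Take Rxy, Rxz and set V(r)={w : Ryw}. Then □r at y so ◇□r at x, so □◇r at x, so ◇r at z, giving w with Rzw and Ryw.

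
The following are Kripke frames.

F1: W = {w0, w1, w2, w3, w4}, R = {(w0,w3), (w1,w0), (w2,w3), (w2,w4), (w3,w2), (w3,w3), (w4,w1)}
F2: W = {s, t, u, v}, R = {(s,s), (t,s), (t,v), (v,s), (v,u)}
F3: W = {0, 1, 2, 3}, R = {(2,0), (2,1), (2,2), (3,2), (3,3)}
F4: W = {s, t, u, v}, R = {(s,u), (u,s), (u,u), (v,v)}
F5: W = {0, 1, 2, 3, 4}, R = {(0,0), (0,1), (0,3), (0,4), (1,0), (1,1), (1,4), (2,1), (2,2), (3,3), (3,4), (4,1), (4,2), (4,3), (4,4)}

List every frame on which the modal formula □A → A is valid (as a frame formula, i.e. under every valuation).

This is the axiom for reflexivity; its first-order frame correspondent is ∀x Rxx.
F1: fails — world w0 does not see itself.
F2: fails — world t does not see itself.
F3: fails — world 0 does not see itself.
F4: fails — world s does not see itself.
F5: holds.

F5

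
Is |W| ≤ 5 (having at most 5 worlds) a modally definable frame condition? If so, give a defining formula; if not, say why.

No — not modally definable

If a class were modally definable it would be closed under disjoint unions (Goldblatt–Thomason).
Any modal formula valid on each of 6 disjoint one-world frames is valid on their disjoint union (validity is preserved under disjoint unions). Each one-world frame has |W|=1≤5, but the union has |W|=6.
Hence having at most 5 worlds is not modally definable.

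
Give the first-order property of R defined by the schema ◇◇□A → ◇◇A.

∀x ∀y (xR²y → ∃w (yRw ∧ xR²w))

This is a Sahlqvist (Geach-type) schema ◇^2□^1A → □^0◇^2A.
Minimal-valuation argument: fix x; take any y with xR^2y and any z with xR^0z. Set V(A) to the set of worlds R-reachable from y in exactly 1 step. Then □^1A holds at y, so the antecedent holds at x; validity forces ◇^2A at z, giving a w with zR^2w and yR^1w.
First-order correspondent: ∀x ∀y (xR²y → ∃w (yRw ∧ xR²w)).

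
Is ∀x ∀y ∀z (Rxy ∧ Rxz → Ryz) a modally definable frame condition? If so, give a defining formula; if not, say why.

The condition is the Euclidean property. A defining modal formula is ◇p → □◇p.
Suppose ◇p→□◇p is valid. Take Rxy, Rxz and set V(p)={y}. Then ◇p at x, so □◇p at x, so ◇p at z, so some w with Rzw has p; w=y, i.e. Rzy. By symmetry of the argument, Ryz.

Yes — defined by ◇p → □◇p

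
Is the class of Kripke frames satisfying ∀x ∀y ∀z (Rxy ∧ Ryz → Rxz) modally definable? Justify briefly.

Yes: it is transitivity, defined by the 4 schema □p → □□p.
Suppose □p→□□p is valid. Take Rxy, Ryz and set V(p)={w : Rxw}. Then □p at x, so □□p at x, so □p at y, so p at z, i.e. Rxz.

Definable; □p → □□p defines it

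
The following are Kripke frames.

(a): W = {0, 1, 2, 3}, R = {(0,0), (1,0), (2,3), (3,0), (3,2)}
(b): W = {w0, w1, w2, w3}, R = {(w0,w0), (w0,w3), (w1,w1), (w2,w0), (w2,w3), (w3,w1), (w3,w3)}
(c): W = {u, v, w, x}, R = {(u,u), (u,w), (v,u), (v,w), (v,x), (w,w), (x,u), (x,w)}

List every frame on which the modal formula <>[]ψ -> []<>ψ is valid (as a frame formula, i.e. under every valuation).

(b), (c)

This is the axiom for convergence; its first-order frame correspondent is forall x forall y forall z (Rxy & Rxz -> exists w (Ryw & Rzw)).
(a): fails — R32 and R30 but 2 and 0 have no common successor.
(b): satisfies the condition.
(c): satisfies the condition.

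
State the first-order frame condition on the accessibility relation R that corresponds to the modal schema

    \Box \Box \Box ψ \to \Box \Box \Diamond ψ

This is a Sahlqvist (Geach-type) schema ◇^0□^3ψ → □^2◇^1ψ.
Minimal-valuation argument: fix x; take any y with xR^0y and any z with xR^2z. Set V(ψ) to the set of worlds R-reachable from y in exactly 3 steps. Then □^3ψ holds at y, so the antecedent holds at x; validity forces ◇^1ψ at z, giving a w with zR^1w and yR^3w.
First-order correspondent: \forall x \forall z (x R^2 z \to \exists w (x R^3 w \wedge zRw)).

\forall x \forall z (x R^2 z \to \exists w (x R^3 w \wedge zRw))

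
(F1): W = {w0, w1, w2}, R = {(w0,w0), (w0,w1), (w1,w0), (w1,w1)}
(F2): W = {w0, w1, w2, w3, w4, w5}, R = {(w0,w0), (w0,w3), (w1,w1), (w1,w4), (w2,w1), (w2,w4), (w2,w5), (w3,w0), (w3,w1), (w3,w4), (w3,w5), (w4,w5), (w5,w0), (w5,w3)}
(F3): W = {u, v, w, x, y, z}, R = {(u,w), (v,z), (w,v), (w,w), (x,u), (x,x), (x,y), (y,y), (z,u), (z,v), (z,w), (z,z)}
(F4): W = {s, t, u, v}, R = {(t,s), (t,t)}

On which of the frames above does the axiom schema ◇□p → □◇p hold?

Frame correspondent (Sahlqvist): ∀x ∀y ∀z (Rxy ∧ Rxz → ∃w (Ryw ∧ Rzw)) — i.e. convergence.
(F1): holds.
(F2): fails — Rw1w1 and Rw1w4 but w1 and w4 have no common successor.
(F3): fails — Rww and Rwv but w and v have no common successor.
(F4): fails — Rtt and Rts but t and s have no common successor.
Valid on: (F1).

(F1)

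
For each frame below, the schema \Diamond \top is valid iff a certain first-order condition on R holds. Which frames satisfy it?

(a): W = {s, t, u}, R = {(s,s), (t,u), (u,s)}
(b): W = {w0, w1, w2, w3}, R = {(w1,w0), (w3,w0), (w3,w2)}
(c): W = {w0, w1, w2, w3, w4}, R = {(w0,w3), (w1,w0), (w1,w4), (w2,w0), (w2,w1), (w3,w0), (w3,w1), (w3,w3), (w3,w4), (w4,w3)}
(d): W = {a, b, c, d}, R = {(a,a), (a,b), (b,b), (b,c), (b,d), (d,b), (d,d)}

(a), (c)

The schema corresponds to seriality: \forall x \exists y Rxy.
(a): holds.
(b): fails — world w0 has no successor.
(c): holds.
(d): fails — world c has no successor.
Valid on: (a), (c).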